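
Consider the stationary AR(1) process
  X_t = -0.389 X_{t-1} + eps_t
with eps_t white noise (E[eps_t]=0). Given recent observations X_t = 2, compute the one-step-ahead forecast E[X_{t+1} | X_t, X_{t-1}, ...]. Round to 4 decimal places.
E[X_{t+1} \mid \mathcal F_t] = -0.7780

For an AR(p) model X_t = c + sum_i phi_i X_{t-i} + eps_t, the
one-step-ahead conditional mean is
  E[X_{t+1} | X_t, ...] = c + sum_i phi_i X_{t+1-i}.
Substitute known values:
  E[X_{t+1} | ...] = (-0.389) * (2)
                   = -0.7780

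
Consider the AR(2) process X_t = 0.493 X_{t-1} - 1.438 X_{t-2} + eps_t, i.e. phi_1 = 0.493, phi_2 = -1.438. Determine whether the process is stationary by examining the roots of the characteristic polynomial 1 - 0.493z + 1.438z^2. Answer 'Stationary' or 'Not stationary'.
\text{Not stationary}

The AR(p) characteristic polynomial is P(z) = 1 - 0.493z + 1.438z^2.
Stationarity requires all roots to lie outside the unit circle, i.e. |z| > 1 for every root.
Set 1 + (-0.493) z + (1.438) z^2 = 0, i.e. a z^2 + b z + c = 0 with a = 1.438, b = -0.493, c = 1.
Discriminant D = b^2 - 4ac = (-0.493)^2 - 4*(1.438)*1 = 0.243049 - (5.752) = -5.508951.
D < 0, so the roots are the complex-conjugate pair z = (-b +/- i sqrt(-D)) / (2a) = 0.1714 +/- 0.8161i.
For a conjugate pair |z|^2 = z * conj(z) = (product of roots) = c/a = 1/(1.438) = 0.69541, so |z| = sqrt(0.69541) = 0.8339 for both roots.
Moduli of all roots: 0.8339, 0.8339.
All moduli strictly greater than 1? No.
Verdict: Not stationary.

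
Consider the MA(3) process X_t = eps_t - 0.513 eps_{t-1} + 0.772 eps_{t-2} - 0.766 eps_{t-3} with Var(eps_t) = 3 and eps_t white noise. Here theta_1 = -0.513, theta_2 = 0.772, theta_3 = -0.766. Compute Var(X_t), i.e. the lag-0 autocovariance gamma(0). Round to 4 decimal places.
\gamma(0) = 7.3377

For an MA(q) process X_t = eps_t + sum_i theta_i eps_{t-i} with
Var(eps_t) = sigma^2, the variance is
  gamma(0) = sigma^2 * (1 + sum_i theta_i^2).
  sum_i theta_i^2 = (-0.513)^2 + (0.772)^2 + (-0.766)^2 = 0.263169 + 0.595984 + 0.586756 = 1.445909.
  gamma(0) = 3 * (1 + 1.445909) = 3 * 2.445909 = 7.337727, which rounds to 7.3377.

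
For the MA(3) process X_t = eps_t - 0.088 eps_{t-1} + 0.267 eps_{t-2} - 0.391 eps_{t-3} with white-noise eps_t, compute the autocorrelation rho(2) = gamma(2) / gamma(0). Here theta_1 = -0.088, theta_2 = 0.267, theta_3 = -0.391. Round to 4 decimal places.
\rho(2) = 0.2447

For an MA(q) process with theta_0 = 1, the autocovariance is
  gamma(k) = sigma^2 * sum_{i=0..q-k} theta_i * theta_{i+k},
and rho(k) = gamma(k) / gamma(0). Sigma^2 cancels.
  numerator   = (1)*(0.267) + (-0.088)*(-0.391) = 0.301408.
  denominator = (1)^2 + (-0.088)^2 + (0.267)^2 + (-0.391)^2 = 1.231914.
  rho(2) = 0.301408 / 1.231914 = 0.2447.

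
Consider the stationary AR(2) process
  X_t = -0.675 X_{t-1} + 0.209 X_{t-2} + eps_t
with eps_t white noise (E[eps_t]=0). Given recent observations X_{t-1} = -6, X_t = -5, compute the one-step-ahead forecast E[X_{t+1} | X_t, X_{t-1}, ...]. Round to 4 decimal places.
E[X_{t+1} \mid \mathcal F_t] = 2.1210

For an AR(p) model X_t = c + sum_i phi_i X_{t-i} + eps_t, the
one-step-ahead conditional mean is
  E[X_{t+1} | X_t, ...] = c + sum_i phi_i X_{t+1-i}.
Substitute known values:
  E[X_{t+1} | ...] = (-0.675) * (-5) + (0.209) * (-6)
                   = 2.1210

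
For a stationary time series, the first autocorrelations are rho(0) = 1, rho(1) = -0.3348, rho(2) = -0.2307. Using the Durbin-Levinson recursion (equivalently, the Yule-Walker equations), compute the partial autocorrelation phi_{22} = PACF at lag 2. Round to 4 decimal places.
\phi_{22} = -0.3861

The PACF at lag k is phi_{kk}, the last component of the solution
to the Yule-Walker system G_k phi = r_k where
  (G_k)_{ij} = rho(|i - j|), (r_k)_i = rho(i), i,j = 1..k.
Equivalently, Durbin-Levinson gives phi_{kk} iteratively:
  phi_{11} = rho(1)
  phi_{kk} = [rho(k) - sum_{j=1..k-1} phi_{k-1,j} rho(k-j)]
            / [1 - sum_{j=1..k-1} phi_{k-1,j} rho(j)],
  phi_{k,j} = phi_{k-1,j} - phi_{kk} phi_{k-1,k-j},  j = 1..k-1.
Step k = 1:
  phi_11 = rho(1) = -0.3348.
Step k = 2:
  phi_22 = [rho(2) - phi_11 rho(1)] / [1 - phi_11 rho(1)] = [-0.2307 - (-0.3348)(-0.3348)] / [1 - (-0.3348)(-0.3348)]
         = -0.34279104 / 0.88790896 = -0.3861.
Therefore phi_{22} = -0.3861.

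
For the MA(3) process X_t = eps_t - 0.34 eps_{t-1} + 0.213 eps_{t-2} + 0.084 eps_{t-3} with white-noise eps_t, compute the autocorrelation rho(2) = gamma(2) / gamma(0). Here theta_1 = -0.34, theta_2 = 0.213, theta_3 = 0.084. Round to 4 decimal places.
\rho(2) = 0.1579

For an MA(q) process with theta_0 = 1, the autocovariance is
  gamma(k) = sigma^2 * sum_{i=0..q-k} theta_i * theta_{i+k},
and rho(k) = gamma(k) / gamma(0). Sigma^2 cancels.
  numerator   = (1)*(0.213) + (-0.34)*(0.084) = 0.18444.
  denominator = (1)^2 + (-0.34)^2 + (0.213)^2 + (0.084)^2 = 1.168025.
  rho(2) = 0.18444 / 1.168025 = 0.1579.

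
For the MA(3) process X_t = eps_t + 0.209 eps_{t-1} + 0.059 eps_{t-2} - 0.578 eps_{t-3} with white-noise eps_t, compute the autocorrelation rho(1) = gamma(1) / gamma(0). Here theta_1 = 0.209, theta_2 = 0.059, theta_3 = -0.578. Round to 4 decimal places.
\rho(1) = 0.1356

For an MA(q) process with theta_0 = 1, the autocovariance is
  gamma(k) = sigma^2 * sum_{i=0..q-k} theta_i * theta_{i+k},
and rho(k) = gamma(k) / gamma(0). Sigma^2 cancels.
  numerator   = (1)*(0.209) + (0.209)*(0.059) + (0.059)*(-0.578) = 0.187229.
  denominator = (1)^2 + (0.209)^2 + (0.059)^2 + (-0.578)^2 = 1.381246.
  rho(1) = 0.187229 / 1.381246 = 0.1356.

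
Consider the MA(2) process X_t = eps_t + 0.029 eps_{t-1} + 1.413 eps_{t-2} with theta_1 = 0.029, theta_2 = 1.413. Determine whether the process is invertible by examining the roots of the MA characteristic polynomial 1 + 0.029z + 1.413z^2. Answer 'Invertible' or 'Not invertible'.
\text{Not invertible}

The MA(q) characteristic polynomial is P(z) = 1 + 0.029z + 1.413z^2.
Invertibility requires all roots to lie outside the unit circle, i.e. |z| > 1 for every root.
Set 1 + (0.029) z + (1.413) z^2 = 0, i.e. a z^2 + b z + c = 0 with a = 1.413, b = 0.029, c = 1.
Discriminant D = b^2 - 4ac = (0.029)^2 - 4*(1.413)*1 = 0.000841 - (5.652) = -5.651159.
D < 0, so the roots are the complex-conjugate pair z = (-b +/- i sqrt(-D)) / (2a) = -0.0103 +/- 0.8412i.
For a conjugate pair |z|^2 = z * conj(z) = (product of roots) = c/a = 1/(1.413) = 0.707714, so |z| = sqrt(0.707714) = 0.8413 for both roots.
Moduli of all roots: 0.8413, 0.8413.
All moduli strictly greater than 1? No.
Verdict: Not invertible.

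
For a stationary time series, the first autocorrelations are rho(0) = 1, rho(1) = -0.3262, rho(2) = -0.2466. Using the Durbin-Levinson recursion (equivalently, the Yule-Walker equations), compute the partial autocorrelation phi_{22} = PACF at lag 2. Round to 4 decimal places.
\phi_{22} = -0.3950

The PACF at lag k is phi_{kk}, the last component of the solution
to the Yule-Walker system G_k phi = r_k where
  (G_k)_{ij} = rho(|i - j|), (r_k)_i = rho(i), i,j = 1..k.
Equivalently, Durbin-Levinson gives phi_{kk} iteratively:
  phi_{11} = rho(1)
  phi_{kk} = [rho(k) - sum_{j=1..k-1} phi_{k-1,j} rho(k-j)]
            / [1 - sum_{j=1..k-1} phi_{k-1,j} rho(j)],
  phi_{k,j} = phi_{k-1,j} - phi_{kk} phi_{k-1,k-j},  j = 1..k-1.
Step k = 1:
  phi_11 = rho(1) = -0.3262.
Step k = 2:
  phi_22 = [rho(2) - phi_11 rho(1)] / [1 - phi_11 rho(1)] = [-0.2466 - (-0.3262)(-0.3262)] / [1 - (-0.3262)(-0.3262)]
         = -0.35300644 / 0.89359356 = -0.395.
Therefore phi_{22} = -0.3950.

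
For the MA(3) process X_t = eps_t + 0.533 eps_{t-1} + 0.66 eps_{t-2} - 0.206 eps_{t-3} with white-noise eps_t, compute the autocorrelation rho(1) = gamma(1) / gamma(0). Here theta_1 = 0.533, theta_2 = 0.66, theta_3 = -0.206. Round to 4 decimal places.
\rho(1) = 0.4250

For an MA(q) process with theta_0 = 1, the autocovariance is
  gamma(k) = sigma^2 * sum_{i=0..q-k} theta_i * theta_{i+k},
and rho(k) = gamma(k) / gamma(0). Sigma^2 cancels.
  numerator   = (1)*(0.533) + (0.533)*(0.66) + (0.66)*(-0.206) = 0.74882.
  denominator = (1)^2 + (0.533)^2 + (0.66)^2 + (-0.206)^2 = 1.762125.
  rho(1) = 0.74882 / 1.762125 = 0.4250.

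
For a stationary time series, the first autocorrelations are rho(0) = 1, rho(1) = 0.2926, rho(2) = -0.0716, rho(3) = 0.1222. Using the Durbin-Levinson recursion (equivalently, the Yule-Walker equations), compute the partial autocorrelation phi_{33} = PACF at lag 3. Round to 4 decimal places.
\phi_{33} = 0.2221

The PACF at lag k is phi_{kk}, the last component of the solution
to the Yule-Walker system G_k phi = r_k where
  (G_k)_{ij} = rho(|i - j|), (r_k)_i = rho(i), i,j = 1..k.
Equivalently, Durbin-Levinson gives phi_{kk} iteratively:
  phi_{11} = rho(1)
  phi_{kk} = [rho(k) - sum_{j=1..k-1} phi_{k-1,j} rho(k-j)]
            / [1 - sum_{j=1..k-1} phi_{k-1,j} rho(j)],
  phi_{k,j} = phi_{k-1,j} - phi_{kk} phi_{k-1,k-j},  j = 1..k-1.
Step k = 1:
  phi_11 = rho(1) = 0.2926.
Step k = 2:
  phi_22 = [rho(2) - phi_11 rho(1)] / [1 - phi_11 rho(1)] = [-0.0716 - (0.2926)(0.2926)] / [1 - (0.2926)(0.2926)]
         = -0.15721476 / 0.91438524 = -0.171935.
  Update: phi_21 = phi_11 - phi_22 phi_11 = 0.2926 - (-0.171935)(0.2926) = 0.342908.
Step k = 3:
  phi_33 = [rho(3) - phi_21 rho(2) - phi_22 rho(1)] / [1 - phi_21 rho(1) - phi_22 rho(2)]
    numerator   = 0.1222 - (0.342908)(-0.0716) - (-0.171935)(0.2926) = 0.19706038
    denominator = 1 - (0.342908)(0.2926) - (-0.171935)(-0.0716) = 0.88735453
  phi_33 = 0.19706038 / 0.88735453 = 0.2221.
Therefore phi_{33} = 0.2221.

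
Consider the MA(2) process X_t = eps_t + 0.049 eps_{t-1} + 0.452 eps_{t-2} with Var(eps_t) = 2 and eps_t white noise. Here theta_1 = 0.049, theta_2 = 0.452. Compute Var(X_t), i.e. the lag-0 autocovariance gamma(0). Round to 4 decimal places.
\gamma(0) = 2.4134

For an MA(q) process X_t = eps_t + sum_i theta_i eps_{t-i} with
Var(eps_t) = sigma^2, the variance is
  gamma(0) = sigma^2 * (1 + sum_i theta_i^2).
  sum_i theta_i^2 = (0.049)^2 + (0.452)^2 = 0.002401 + 0.204304 = 0.206705.
  gamma(0) = 2 * (1 + 0.206705) = 2 * 1.206705 = 2.41341, which rounds to 2.4134.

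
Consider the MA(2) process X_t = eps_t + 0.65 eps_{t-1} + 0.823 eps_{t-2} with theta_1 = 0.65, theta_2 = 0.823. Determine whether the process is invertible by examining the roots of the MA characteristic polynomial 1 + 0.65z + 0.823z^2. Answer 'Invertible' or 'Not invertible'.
\text{Invertible}

The MA(q) characteristic polynomial is P(z) = 1 + 0.65z + 0.823z^2.
Invertibility requires all roots to lie outside the unit circle, i.e. |z| > 1 for every root.
Set 1 + (0.65) z + (0.823) z^2 = 0, i.e. a z^2 + b z + c = 0 with a = 0.823, b = 0.65, c = 1.
Discriminant D = b^2 - 4ac = (0.65)^2 - 4*(0.823)*1 = 0.4225 - (3.292) = -2.8695.
D < 0, so the roots are the complex-conjugate pair z = (-b +/- i sqrt(-D)) / (2a) = -0.3949 +/- 1.0291i.
For a conjugate pair |z|^2 = z * conj(z) = (product of roots) = c/a = 1/(0.823) = 1.215067, so |z| = sqrt(1.215067) = 1.1023 for both roots.
Moduli of all roots: 1.1023, 1.1023.
All moduli strictly greater than 1? Yes.
Verdict: Invertible.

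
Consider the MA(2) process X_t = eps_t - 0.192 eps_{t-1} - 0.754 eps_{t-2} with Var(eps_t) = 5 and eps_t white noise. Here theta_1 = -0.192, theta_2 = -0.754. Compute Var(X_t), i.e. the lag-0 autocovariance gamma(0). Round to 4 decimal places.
\gamma(0) = 8.0269

For an MA(q) process X_t = eps_t + sum_i theta_i eps_{t-i} with
Var(eps_t) = sigma^2, the variance is
  gamma(0) = sigma^2 * (1 + sum_i theta_i^2).
  sum_i theta_i^2 = (-0.192)^2 + (-0.754)^2 = 0.036864 + 0.568516 = 0.60538.
  gamma(0) = 5 * (1 + 0.60538) = 5 * 1.60538 = 8.0269.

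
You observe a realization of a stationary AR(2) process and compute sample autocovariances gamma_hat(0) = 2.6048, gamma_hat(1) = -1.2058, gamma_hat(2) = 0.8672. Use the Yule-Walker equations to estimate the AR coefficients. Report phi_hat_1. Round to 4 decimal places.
\hat\phi_{1} = -0.3930

The Yule-Walker equations for an AR(p) process read, in matrix form,
  Gamma_p phi = r_p,   with   (Gamma_p)_{ij} = gamma(|i - j|),
                       (r_p)_i = gamma(i),   i,j = 1..p.
Substitute the sample gammas (Toeplitz matrix and right-hand side of size 2):
  Gamma_p = [[2.6048, -1.2058], [-1.2058, 2.6048]]
  r_p     = [-1.2058, 0.8672]
Written out:
  2.6048 phi_1 - 1.2058 phi_2 = -1.2058
  -1.2058 phi_1 + 2.6048 phi_2 = 0.8672
Solve by Cramer's rule:
  det = gamma(0)^2 - gamma(1)^2 = (2.6048)^2 - (-1.2058)^2 = 6.78498304 - 1.45395364 = 5.3310294
  phi_hat_1 = [gamma(1) gamma(0) - gamma(1) gamma(2)] / det = [(-1.2058)(2.6048) - (-1.2058)(0.8672)] / 5.3310294 = -2.09519808 / 5.3310294 = -0.393
  phi_hat_2 = [gamma(0) gamma(2) - gamma(1)^2] / det = [(2.6048)(0.8672) - (-1.2058)^2] / 5.3310294 = 0.80492892 / 5.3310294 = 0.151
So phi_hat = [-0.3930, 0.1510].
Therefore phi_hat_1 = -0.3930.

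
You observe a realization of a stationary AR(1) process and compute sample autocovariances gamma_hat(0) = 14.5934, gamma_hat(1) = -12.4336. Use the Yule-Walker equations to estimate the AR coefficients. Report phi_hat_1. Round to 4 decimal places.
\hat\phi_{1} = -0.8520

The Yule-Walker equations for an AR(p) process read, in matrix form,
  Gamma_p phi = r_p,   with   (Gamma_p)_{ij} = gamma(|i - j|),
                       (r_p)_i = gamma(i),   i,j = 1..p.
Substitute the sample gammas (Toeplitz matrix and right-hand side of size 1):
  Gamma_p = [[14.5934]]
  r_p     = [-12.4336]
With p = 1 this is the single equation gamma(0) phi_1 = gamma(1):
  phi_hat_1 = gamma(1) / gamma(0) = -12.4336 / 14.5934 = -0.8520.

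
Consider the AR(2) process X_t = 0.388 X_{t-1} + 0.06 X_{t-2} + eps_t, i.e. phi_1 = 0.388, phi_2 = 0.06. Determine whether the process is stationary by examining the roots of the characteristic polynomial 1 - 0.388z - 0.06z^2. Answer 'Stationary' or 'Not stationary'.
\text{Stationary}

The AR(p) characteristic polynomial is P(z) = 1 - 0.388z - 0.06z^2.
Stationarity requires all roots to lie outside the unit circle, i.e. |z| > 1 for every root.
Set 1 + (-0.388) z + (-0.06) z^2 = 0, i.e. a z^2 + b z + c = 0 with a = -0.06, b = -0.388, c = 1.
Discriminant D = b^2 - 4ac = (-0.388)^2 - 4*(-0.06)*1 = 0.150544 - (-0.24) = 0.390544.
D >= 0, so the roots are real: z = (-b +/- sqrt(D)) / (2a) = (0.388 +/- 0.624935) / (-0.12).
  z_1 = (0.388 + 0.624935) / (-0.12) = -8.4411,   |z_1| = 8.4411.
  z_2 = (0.388 - 0.624935) / (-0.12) = 1.9745,   |z_2| = 1.9745.
Moduli of all roots: 8.4411, 1.9745.
All moduli strictly greater than 1? Yes.
Verdict: Stationary.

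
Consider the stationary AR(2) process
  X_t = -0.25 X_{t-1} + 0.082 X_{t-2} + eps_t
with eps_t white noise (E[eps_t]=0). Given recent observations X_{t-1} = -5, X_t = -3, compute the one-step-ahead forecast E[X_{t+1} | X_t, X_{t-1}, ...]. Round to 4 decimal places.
E[X_{t+1} \mid \mathcal F_t] = 0.3400

For an AR(p) model X_t = c + sum_i phi_i X_{t-i} + eps_t, the
one-step-ahead conditional mean is
  E[X_{t+1} | X_t, ...] = c + sum_i phi_i X_{t+1-i}.
Substitute known values:
  E[X_{t+1} | ...] = (-0.25) * (-3) + (0.082) * (-5)
                   = 0.3400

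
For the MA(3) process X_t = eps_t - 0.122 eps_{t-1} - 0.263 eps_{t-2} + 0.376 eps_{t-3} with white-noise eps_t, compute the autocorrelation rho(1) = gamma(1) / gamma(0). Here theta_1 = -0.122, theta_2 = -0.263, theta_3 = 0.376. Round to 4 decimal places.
\rho(1) = -0.1541

For an MA(q) process with theta_0 = 1, the autocovariance is
  gamma(k) = sigma^2 * sum_{i=0..q-k} theta_i * theta_{i+k},
and rho(k) = gamma(k) / gamma(0). Sigma^2 cancels.
  numerator   = (1)*(-0.122) + (-0.122)*(-0.263) + (-0.263)*(0.376) = -0.188802.
  denominator = (1)^2 + (-0.122)^2 + (-0.263)^2 + (0.376)^2 = 1.225429.
  rho(1) = -0.188802 / 1.225429 = -0.1541.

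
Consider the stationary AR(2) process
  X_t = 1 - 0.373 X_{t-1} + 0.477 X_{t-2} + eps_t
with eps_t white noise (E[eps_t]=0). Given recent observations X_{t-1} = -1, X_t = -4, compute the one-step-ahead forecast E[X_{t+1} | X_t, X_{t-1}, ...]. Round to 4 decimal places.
E[X_{t+1} \mid \mathcal F_t] = 2.0150

For an AR(p) model X_t = c + sum_i phi_i X_{t-i} + eps_t, the
one-step-ahead conditional mean is
  E[X_{t+1} | X_t, ...] = c + sum_i phi_i X_{t+1-i}.
Substitute known values:
  E[X_{t+1} | ...] = 1 + (-0.373) * (-4) + (0.477) * (-1)
                   = 2.0150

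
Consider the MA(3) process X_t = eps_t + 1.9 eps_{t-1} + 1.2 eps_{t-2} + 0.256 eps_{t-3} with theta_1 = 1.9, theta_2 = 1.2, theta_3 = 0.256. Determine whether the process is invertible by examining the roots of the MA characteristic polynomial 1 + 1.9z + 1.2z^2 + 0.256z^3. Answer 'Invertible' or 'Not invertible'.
\text{Invertible}

The MA(q) characteristic polynomial is P(z) = 1 + 1.9z + 1.2z^2 + 0.256z^3.
Invertibility requires all roots to lie outside the unit circle, i.e. |z| > 1 for every root.
Degree 3: look for a simple real root z0 first, then factor out (1 - z/z0) and solve the remaining quadratic.
Testing z0 = -1.25: P(-1.25) = 1 + (1.9)(-1.25) + (1.2)(-1.25)^2 + (0.256)(-1.25)^3
  = 1 + (-2.375) + (1.875) + (-0.5) = 0.  So z_0 = -1.25 is a root, |z_0| = 1.25.
Divide out the factor (1 + 0.8 z) = (1 - z/z0) (since 1/z0 = -0.8):
  P(z) = (1 + 0.8 z)(1 + (1.1) z + (0.32) z^2)
  [check: z-coef 1.1 - (-0.8) = 1.9; z^2-coef 0.32 - (-0.8)(1.1) = 1.2; z^3-coef -(-0.8)(0.32) = 0.256.]
Remaining roots from the quadratic factor 1 + (1.1) z + (0.32) z^2:
  Set 1 + (1.1) z + (0.32) z^2 = 0, i.e. a z^2 + b z + c = 0 with a = 0.32, b = 1.1, c = 1.
  Discriminant D = b^2 - 4ac = (1.1)^2 - 4*(0.32)*1 = 1.21 - (1.28) = -0.07.
  D < 0, so the roots are the complex-conjugate pair z = (-b +/- i sqrt(-D)) / (2a) = -1.7188 +/- 0.4134i.
  For a conjugate pair |z|^2 = z * conj(z) = (product of roots) = c/a = 1/(0.32) = 3.125, so |z| = sqrt(3.125) = 1.7678 for both roots.
Moduli of all roots: 1.2500, 1.7678, 1.7678.
All moduli strictly greater than 1? Yes.
Verdict: Invertible.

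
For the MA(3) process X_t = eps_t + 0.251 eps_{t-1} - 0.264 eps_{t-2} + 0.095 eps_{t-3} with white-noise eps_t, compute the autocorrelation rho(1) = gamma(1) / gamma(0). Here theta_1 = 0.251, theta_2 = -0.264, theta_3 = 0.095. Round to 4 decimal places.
\rho(1) = 0.1398

For an MA(q) process with theta_0 = 1, the autocovariance is
  gamma(k) = sigma^2 * sum_{i=0..q-k} theta_i * theta_{i+k},
and rho(k) = gamma(k) / gamma(0). Sigma^2 cancels.
  numerator   = (1)*(0.251) + (0.251)*(-0.264) + (-0.264)*(0.095) = 0.159656.
  denominator = (1)^2 + (0.251)^2 + (-0.264)^2 + (0.095)^2 = 1.141722.
  rho(1) = 0.159656 / 1.141722 = 0.1398.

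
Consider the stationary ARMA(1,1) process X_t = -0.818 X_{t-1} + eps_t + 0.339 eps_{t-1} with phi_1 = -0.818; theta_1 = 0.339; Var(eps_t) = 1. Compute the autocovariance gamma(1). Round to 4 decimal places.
\gamma(1) = -1.0462

Multiply the model equation by X_{t-k} and take expectations. With theta_0 = psi_0 = 1 and psi_j the MA(infinity) weights, this gives
  gamma(k) - sum_i phi_i gamma(k-i) = c_k,
  c_k = sigma^2 * sum_{j=k..q} theta_j psi_{j-k}   (c_k = 0 for k > q),
using gamma(-m) = gamma(m).
psi-weights needed (psi_j = theta_j + sum_i phi_i psi_{j-i}):
  psi_1 = theta_1 + phi_1 = 0.339 + (-0.818) = -0.479
Right-hand sides:
  c_0 = sigma^2 (1 + theta_1 psi_1) = 1 * (1 + (0.339)(-0.479)) = 1 * 0.837619 = 0.837619
  c_1 = sigma^2 theta_1 = 1 * (0.339) = 0.339
  c_2 = 0
Equations for k = 0 and k = 1 (AR order 1):
  gamma(0) = phi_1 gamma(1) + c_0
  gamma(1) = phi_1 gamma(0) + c_1
Substituting the second into the first: gamma(0) (1 - phi_1^2) = c_0 + phi_1 c_1, so
  gamma(0) = (c_0 + phi_1 c_1) / (1 - phi_1^2) = (0.837619 + (-0.818)(0.339)) / (1 - (-0.818)^2) = 0.560317 / 0.330876 = 1.693435.
  gamma(1) = phi_1 gamma(0) + c_1 = (-0.818)(1.693435) + (0.339) = -1.04623.
Therefore gamma(1) = -1.0462 (to 4 decimal places).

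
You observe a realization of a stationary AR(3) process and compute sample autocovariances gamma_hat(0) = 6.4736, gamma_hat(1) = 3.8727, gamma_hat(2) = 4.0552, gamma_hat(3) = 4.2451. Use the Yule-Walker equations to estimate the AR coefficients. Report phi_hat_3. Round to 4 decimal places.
\hat\phi_{3} = 0.3540

The Yule-Walker equations for an AR(p) process read, in matrix form,
  Gamma_p phi = r_p,   with   (Gamma_p)_{ij} = gamma(|i - j|),
                       (r_p)_i = gamma(i),   i,j = 1..p.
Substitute the sample gammas (Toeplitz matrix and right-hand side of size 3):
  Gamma_p = [[6.4736, 3.8727, 4.0552], [3.8727, 6.4736, 3.8727], [4.0552, 3.8727, 6.4736]]
  r_p     = [3.8727, 4.0552, 4.2451]
Written out (R1..R3):
  (R1) 6.4736 phi_1 + 3.8727 phi_2 + 4.0552 phi_3 = 3.8727
  (R2) 3.8727 phi_1 + 6.4736 phi_2 + 3.8727 phi_3 = 4.0552
  (R3) 4.0552 phi_1 + 3.8727 phi_2 + 6.4736 phi_3 = 4.2451
Gaussian elimination:
  R2 <- R2 - (3.8727/6.4736) R1 = R2 - (0.59823) R1:  4.156836 phi_2 + 1.446759 phi_3 = 1.738436
  R3 <- R3 - (4.0552/6.4736) R1 = R3 - (0.626421) R1:  1.446759 phi_2 + 3.933337 phi_3 = 1.819159
  R3 <- R3 - (1.446759/4.156836) R2 = R3 - (0.348043) R2:  3.429802 phi_3 = 1.214108
Back-substitution:
  phi_hat_3 = 1.214108 / 3.429802 = 0.353988
  phi_hat_2 = (1.738436 - (1.446759)(0.353988)) / 4.156836 = 0.295008
  phi_hat_1 = (3.8727 - (3.8727)(0.295008) - (4.0552)(0.353988)) / 6.4736 = 0.200002
So phi_hat = [0.2000, 0.2950, 0.3540].
Therefore phi_hat_3 = 0.3540.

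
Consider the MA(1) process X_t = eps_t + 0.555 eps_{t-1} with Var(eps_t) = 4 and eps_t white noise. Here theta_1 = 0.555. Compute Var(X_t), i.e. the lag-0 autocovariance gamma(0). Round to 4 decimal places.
\gamma(0) = 5.2321

For an MA(q) process X_t = eps_t + sum_i theta_i eps_{t-i} with
Var(eps_t) = sigma^2, the variance is
  gamma(0) = sigma^2 * (1 + sum_i theta_i^2).
  sum_i theta_i^2 = (0.555)^2 = 0.308025.
  gamma(0) = 4 * (1 + 0.308025) = 4 * 1.308025 = 5.2321.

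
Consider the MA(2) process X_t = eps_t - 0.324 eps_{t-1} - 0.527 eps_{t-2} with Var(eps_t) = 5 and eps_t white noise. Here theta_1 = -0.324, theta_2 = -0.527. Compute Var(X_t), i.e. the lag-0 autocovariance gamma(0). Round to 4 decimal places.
\gamma(0) = 6.9135

For an MA(q) process X_t = eps_t + sum_i theta_i eps_{t-i} with
Var(eps_t) = sigma^2, the variance is
  gamma(0) = sigma^2 * (1 + sum_i theta_i^2).
  sum_i theta_i^2 = (-0.324)^2 + (-0.527)^2 = 0.104976 + 0.277729 = 0.382705.
  gamma(0) = 5 * (1 + 0.382705) = 5 * 1.382705 = 6.913525, which rounds to 6.9135.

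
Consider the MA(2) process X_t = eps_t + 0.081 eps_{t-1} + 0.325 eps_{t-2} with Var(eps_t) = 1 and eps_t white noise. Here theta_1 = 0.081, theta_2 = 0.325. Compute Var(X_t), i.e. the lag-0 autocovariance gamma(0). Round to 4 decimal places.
\gamma(0) = 1.1122

For an MA(q) process X_t = eps_t + sum_i theta_i eps_{t-i} with
Var(eps_t) = sigma^2, the variance is
  gamma(0) = sigma^2 * (1 + sum_i theta_i^2).
  sum_i theta_i^2 = (0.081)^2 + (0.325)^2 = 0.006561 + 0.105625 = 0.112186.
  gamma(0) = 1 * (1 + 0.112186) = 1 * 1.112186 = 1.112186, which rounds to 1.1122.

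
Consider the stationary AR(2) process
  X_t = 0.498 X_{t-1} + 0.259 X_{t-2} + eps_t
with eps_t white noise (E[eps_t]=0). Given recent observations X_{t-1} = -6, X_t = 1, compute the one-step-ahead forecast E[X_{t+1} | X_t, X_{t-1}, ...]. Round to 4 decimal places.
E[X_{t+1} \mid \mathcal F_t] = -1.0560

For an AR(p) model X_t = c + sum_i phi_i X_{t-i} + eps_t, the
one-step-ahead conditional mean is
  E[X_{t+1} | X_t, ...] = c + sum_i phi_i X_{t+1-i}.
Substitute known values:
  E[X_{t+1} | ...] = (0.498) * (1) + (0.259) * (-6)
                   = -1.0560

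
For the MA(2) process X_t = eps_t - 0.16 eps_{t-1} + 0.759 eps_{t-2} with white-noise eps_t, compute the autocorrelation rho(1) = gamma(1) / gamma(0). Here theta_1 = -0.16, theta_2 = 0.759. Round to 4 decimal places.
\rho(1) = -0.1757

For an MA(q) process with theta_0 = 1, the autocovariance is
  gamma(k) = sigma^2 * sum_{i=0..q-k} theta_i * theta_{i+k},
and rho(k) = gamma(k) / gamma(0). Sigma^2 cancels.
  numerator   = (1)*(-0.16) + (-0.16)*(0.759) = -0.28144.
  denominator = (1)^2 + (-0.16)^2 + (0.759)^2 = 1.601681.
  rho(1) = -0.28144 / 1.601681 = -0.1757.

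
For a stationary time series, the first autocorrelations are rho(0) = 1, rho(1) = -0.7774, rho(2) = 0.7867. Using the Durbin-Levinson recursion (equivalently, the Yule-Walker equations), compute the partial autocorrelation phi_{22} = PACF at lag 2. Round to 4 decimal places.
\phi_{22} = 0.4609

The PACF at lag k is phi_{kk}, the last component of the solution
to the Yule-Walker system G_k phi = r_k where
  (G_k)_{ij} = rho(|i - j|), (r_k)_i = rho(i), i,j = 1..k.
Equivalently, Durbin-Levinson gives phi_{kk} iteratively:
  phi_{11} = rho(1)
  phi_{kk} = [rho(k) - sum_{j=1..k-1} phi_{k-1,j} rho(k-j)]
            / [1 - sum_{j=1..k-1} phi_{k-1,j} rho(j)],
  phi_{k,j} = phi_{k-1,j} - phi_{kk} phi_{k-1,k-j},  j = 1..k-1.
Step k = 1:
  phi_11 = rho(1) = -0.7774.
Step k = 2:
  phi_22 = [rho(2) - phi_11 rho(1)] / [1 - phi_11 rho(1)] = [0.7867 - (-0.7774)(-0.7774)] / [1 - (-0.7774)(-0.7774)]
         = 0.18234924 / 0.39564924 = 0.4609.
Therefore phi_{22} = 0.4609.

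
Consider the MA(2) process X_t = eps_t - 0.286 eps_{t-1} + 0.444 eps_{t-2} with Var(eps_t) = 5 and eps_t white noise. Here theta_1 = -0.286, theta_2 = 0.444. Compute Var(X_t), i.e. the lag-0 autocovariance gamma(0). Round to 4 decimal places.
\gamma(0) = 6.3947

For an MA(q) process X_t = eps_t + sum_i theta_i eps_{t-i} with
Var(eps_t) = sigma^2, the variance is
  gamma(0) = sigma^2 * (1 + sum_i theta_i^2).
  sum_i theta_i^2 = (-0.286)^2 + (0.444)^2 = 0.081796 + 0.197136 = 0.278932.
  gamma(0) = 5 * (1 + 0.278932) = 5 * 1.278932 = 6.39466, which rounds to 6.3947.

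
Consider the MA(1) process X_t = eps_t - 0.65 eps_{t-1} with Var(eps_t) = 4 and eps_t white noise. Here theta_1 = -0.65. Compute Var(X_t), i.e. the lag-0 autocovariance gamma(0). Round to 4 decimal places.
\gamma(0) = 5.6900

For an MA(q) process X_t = eps_t + sum_i theta_i eps_{t-i} with
Var(eps_t) = sigma^2, the variance is
  gamma(0) = sigma^2 * (1 + sum_i theta_i^2).
  sum_i theta_i^2 = (-0.65)^2 = 0.4225.
  gamma(0) = 4 * (1 + 0.4225) = 4 * 1.4225 = 5.69, which rounds to 5.6900.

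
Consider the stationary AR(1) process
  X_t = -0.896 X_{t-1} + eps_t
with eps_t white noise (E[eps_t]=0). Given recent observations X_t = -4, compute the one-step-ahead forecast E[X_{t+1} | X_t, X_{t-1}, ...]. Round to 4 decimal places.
E[X_{t+1} \mid \mathcal F_t] = 3.5840

For an AR(p) model X_t = c + sum_i phi_i X_{t-i} + eps_t, the
one-step-ahead conditional mean is
  E[X_{t+1} | X_t, ...] = c + sum_i phi_i X_{t+1-i}.
Substitute known values:
  E[X_{t+1} | ...] = (-0.896) * (-4)
                   = 3.5840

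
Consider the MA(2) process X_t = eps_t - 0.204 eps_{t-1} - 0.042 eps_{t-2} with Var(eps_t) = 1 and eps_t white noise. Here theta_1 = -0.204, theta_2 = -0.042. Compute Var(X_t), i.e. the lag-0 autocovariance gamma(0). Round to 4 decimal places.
\gamma(0) = 1.0434

For an MA(q) process X_t = eps_t + sum_i theta_i eps_{t-i} with
Var(eps_t) = sigma^2, the variance is
  gamma(0) = sigma^2 * (1 + sum_i theta_i^2).
  sum_i theta_i^2 = (-0.204)^2 + (-0.042)^2 = 0.041616 + 0.001764 = 0.04338.
  gamma(0) = 1 * (1 + 0.04338) = 1 * 1.04338 = 1.04338, which rounds to 1.0434.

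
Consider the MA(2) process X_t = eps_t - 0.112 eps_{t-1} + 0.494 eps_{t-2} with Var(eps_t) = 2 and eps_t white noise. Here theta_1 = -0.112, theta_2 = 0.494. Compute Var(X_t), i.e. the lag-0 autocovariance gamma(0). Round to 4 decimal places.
\gamma(0) = 2.5132

For an MA(q) process X_t = eps_t + sum_i theta_i eps_{t-i} with
Var(eps_t) = sigma^2, the variance is
  gamma(0) = sigma^2 * (1 + sum_i theta_i^2).
  sum_i theta_i^2 = (-0.112)^2 + (0.494)^2 = 0.012544 + 0.244036 = 0.25658.
  gamma(0) = 2 * (1 + 0.25658) = 2 * 1.25658 = 2.51316, which rounds to 2.5132.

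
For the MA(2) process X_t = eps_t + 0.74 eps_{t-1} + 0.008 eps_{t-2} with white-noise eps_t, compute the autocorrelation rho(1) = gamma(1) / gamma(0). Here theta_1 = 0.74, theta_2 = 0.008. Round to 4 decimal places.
\rho(1) = 0.4820

For an MA(q) process with theta_0 = 1, the autocovariance is
  gamma(k) = sigma^2 * sum_{i=0..q-k} theta_i * theta_{i+k},
and rho(k) = gamma(k) / gamma(0). Sigma^2 cancels.
  numerator   = (1)*(0.74) + (0.74)*(0.008) = 0.74592.
  denominator = (1)^2 + (0.74)^2 + (0.008)^2 = 1.547664.
  rho(1) = 0.74592 / 1.547664 = 0.4820.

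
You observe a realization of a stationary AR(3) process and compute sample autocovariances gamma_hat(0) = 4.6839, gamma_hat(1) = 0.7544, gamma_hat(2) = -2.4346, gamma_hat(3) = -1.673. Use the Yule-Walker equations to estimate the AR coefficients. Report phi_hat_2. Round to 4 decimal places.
\hat\phi_{2} = -0.5090

The Yule-Walker equations for an AR(p) process read, in matrix form,
  Gamma_p phi = r_p,   with   (Gamma_p)_{ij} = gamma(|i - j|),
                       (r_p)_i = gamma(i),   i,j = 1..p.
Substitute the sample gammas (Toeplitz matrix and right-hand side of size 3):
  Gamma_p = [[4.6839, 0.7544, -2.4346], [0.7544, 4.6839, 0.7544], [-2.4346, 0.7544, 4.6839]]
  r_p     = [0.7544, -2.4346, -1.673]
Written out (R1..R3):
  (R1) 4.6839 phi_1 + 0.7544 phi_2 - 2.4346 phi_3 = 0.7544
  (R2) 0.7544 phi_1 + 4.6839 phi_2 + 0.7544 phi_3 = -2.4346
  (R3) -2.4346 phi_1 + 0.7544 phi_2 + 4.6839 phi_3 = -1.673
Gaussian elimination:
  R2 <- R2 - (0.7544/4.6839) R1 = R2 - (0.161062) R1:  4.562395 phi_2 + 1.146522 phi_3 = -2.556105
  R3 <- R3 - (-2.4346/4.6839) R1 = R3 - (-0.519781) R1:  1.146522 phi_2 + 3.418442 phi_3 = -1.280878
  R3 <- R3 - (1.146522/4.562395) R2 = R3 - (0.251298) R2:  3.130323 phi_3 = -0.638532
Back-substitution:
  phi_hat_3 = -0.638532 / 3.130323 = -0.203983
  phi_hat_2 = (-2.556105 - (1.146522)(-0.203983)) / 4.562395 = -0.508995
  phi_hat_1 = (0.7544 - (0.7544)(-0.508995) - (-2.4346)(-0.203983)) / 4.6839 = 0.137016
So phi_hat = [0.1370, -0.5090, -0.2040].
Therefore phi_hat_2 = -0.5090.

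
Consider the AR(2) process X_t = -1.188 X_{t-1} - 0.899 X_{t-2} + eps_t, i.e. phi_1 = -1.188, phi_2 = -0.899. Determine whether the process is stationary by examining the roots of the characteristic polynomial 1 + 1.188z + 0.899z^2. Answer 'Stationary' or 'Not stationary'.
\text{Stationary}

The AR(p) characteristic polynomial is P(z) = 1 + 1.188z + 0.899z^2.
Stationarity requires all roots to lie outside the unit circle, i.e. |z| > 1 for every root.
Set 1 + (1.188) z + (0.899) z^2 = 0, i.e. a z^2 + b z + c = 0 with a = 0.899, b = 1.188, c = 1.
Discriminant D = b^2 - 4ac = (1.188)^2 - 4*(0.899)*1 = 1.411344 - (3.596) = -2.184656.
D < 0, so the roots are the complex-conjugate pair z = (-b +/- i sqrt(-D)) / (2a) = -0.6607 +/- 0.8221i.
For a conjugate pair |z|^2 = z * conj(z) = (product of roots) = c/a = 1/(0.899) = 1.112347, so |z| = sqrt(1.112347) = 1.0547 for both roots.
Moduli of all roots: 1.0547, 1.0547.
All moduli strictly greater than 1? Yes.
Verdict: Stationary.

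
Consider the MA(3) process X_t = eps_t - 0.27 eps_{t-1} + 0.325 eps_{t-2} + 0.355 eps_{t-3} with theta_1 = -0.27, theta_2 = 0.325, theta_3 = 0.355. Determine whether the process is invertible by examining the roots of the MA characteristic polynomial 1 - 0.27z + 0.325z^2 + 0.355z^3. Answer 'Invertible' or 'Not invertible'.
\text{Invertible}

The MA(q) characteristic polynomial is P(z) = 1 - 0.27z + 0.325z^2 + 0.355z^3.
Invertibility requires all roots to lie outside the unit circle, i.e. |z| > 1 for every root.
Degree 3: look for a simple real root z0 first, then factor out (1 - z/z0) and solve the remaining quadratic.
Testing z0 = -2: P(-2) = 1 + (-0.27)(-2) + (0.325)(-2)^2 + (0.355)(-2)^3
  = 1 + (0.54) + (1.3) + (-2.84) = 0.  So z_0 = -2 is a root, |z_0| = 2.
Divide out the factor (1 + 0.5 z) = (1 - z/z0) (since 1/z0 = -0.5):
  P(z) = (1 + 0.5 z)(1 + (-0.77) z + (0.71) z^2)
  [check: z-coef -0.77 - (-0.5) = -0.27; z^2-coef 0.71 - (-0.5)(-0.77) = 0.325; z^3-coef -(-0.5)(0.71) = 0.355.]
Remaining roots from the quadratic factor 1 + (-0.77) z + (0.71) z^2:
  Set 1 + (-0.77) z + (0.71) z^2 = 0, i.e. a z^2 + b z + c = 0 with a = 0.71, b = -0.77, c = 1.
  Discriminant D = b^2 - 4ac = (-0.77)^2 - 4*(0.71)*1 = 0.5929 - (2.84) = -2.2471.
  D < 0, so the roots are the complex-conjugate pair z = (-b +/- i sqrt(-D)) / (2a) = 0.5423 +/- 1.0557i.
  For a conjugate pair |z|^2 = z * conj(z) = (product of roots) = c/a = 1/(0.71) = 1.408451, so |z| = sqrt(1.408451) = 1.1868 for both roots.
Moduli of all roots: 2.0000, 1.1868, 1.1868.
All moduli strictly greater than 1? Yes.
Verdict: Invertible.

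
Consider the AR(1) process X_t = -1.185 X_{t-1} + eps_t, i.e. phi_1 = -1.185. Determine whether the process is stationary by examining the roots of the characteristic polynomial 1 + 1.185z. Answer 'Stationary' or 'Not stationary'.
\text{Not stationary}

The AR(p) characteristic polynomial is P(z) = 1 + 1.185z.
Stationarity requires all roots to lie outside the unit circle, i.e. |z| > 1 for every root.
This is linear in z: 1 + (1.185) z = 0  =>  z = -1/(1.185) = -0.843882,  |z| = 0.843882.
Moduli of all roots: 0.8439.
All moduli strictly greater than 1? No.
Verdict: Not stationary.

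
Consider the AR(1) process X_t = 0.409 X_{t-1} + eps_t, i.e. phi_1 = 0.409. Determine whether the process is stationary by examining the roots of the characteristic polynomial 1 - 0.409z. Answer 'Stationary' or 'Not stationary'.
\text{Stationary}

The AR(p) characteristic polynomial is P(z) = 1 - 0.409z.
Stationarity requires all roots to lie outside the unit circle, i.e. |z| > 1 for every root.
This is linear in z: 1 + (-0.409) z = 0  =>  z = -1/(-0.409) = 2.444988,  |z| = 2.444988.
Moduli of all roots: 2.4450.
All moduli strictly greater than 1? Yes.
Verdict: Stationary.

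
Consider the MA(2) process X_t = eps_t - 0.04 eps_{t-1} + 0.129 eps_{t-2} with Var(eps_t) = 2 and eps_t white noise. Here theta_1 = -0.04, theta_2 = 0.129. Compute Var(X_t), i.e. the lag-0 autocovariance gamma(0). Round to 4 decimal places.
\gamma(0) = 2.0365

For an MA(q) process X_t = eps_t + sum_i theta_i eps_{t-i} with
Var(eps_t) = sigma^2, the variance is
  gamma(0) = sigma^2 * (1 + sum_i theta_i^2).
  sum_i theta_i^2 = (-0.04)^2 + (0.129)^2 = 0.0016 + 0.016641 = 0.018241.
  gamma(0) = 2 * (1 + 0.018241) = 2 * 1.018241 = 2.036482, which rounds to 2.0365.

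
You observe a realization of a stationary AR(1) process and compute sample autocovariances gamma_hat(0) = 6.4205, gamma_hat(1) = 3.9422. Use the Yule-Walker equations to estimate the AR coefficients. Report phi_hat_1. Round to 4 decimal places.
\hat\phi_{1} = 0.6140

The Yule-Walker equations for an AR(p) process read, in matrix form,
  Gamma_p phi = r_p,   with   (Gamma_p)_{ij} = gamma(|i - j|),
                       (r_p)_i = gamma(i),   i,j = 1..p.
Substitute the sample gammas (Toeplitz matrix and right-hand side of size 1):
  Gamma_p = [[6.4205]]
  r_p     = [3.9422]
With p = 1 this is the single equation gamma(0) phi_1 = gamma(1):
  phi_hat_1 = gamma(1) / gamma(0) = 3.9422 / 6.4205 = 0.6140.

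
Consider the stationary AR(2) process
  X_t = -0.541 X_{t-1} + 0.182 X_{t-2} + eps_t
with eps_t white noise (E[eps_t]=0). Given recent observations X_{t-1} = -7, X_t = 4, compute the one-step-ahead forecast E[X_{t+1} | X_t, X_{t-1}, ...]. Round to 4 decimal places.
E[X_{t+1} \mid \mathcal F_t] = -3.4380

For an AR(p) model X_t = c + sum_i phi_i X_{t-i} + eps_t, the
one-step-ahead conditional mean is
  E[X_{t+1} | X_t, ...] = c + sum_i phi_i X_{t+1-i}.
Substitute known values:
  E[X_{t+1} | ...] = (-0.541) * (4) + (0.182) * (-7)
                   = -3.4380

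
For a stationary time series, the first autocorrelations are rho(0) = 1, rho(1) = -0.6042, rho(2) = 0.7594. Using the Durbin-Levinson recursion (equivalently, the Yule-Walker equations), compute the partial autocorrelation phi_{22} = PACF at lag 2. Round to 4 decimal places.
\phi_{22} = 0.6211

The PACF at lag k is phi_{kk}, the last component of the solution
to the Yule-Walker system G_k phi = r_k where
  (G_k)_{ij} = rho(|i - j|), (r_k)_i = rho(i), i,j = 1..k.
Equivalently, Durbin-Levinson gives phi_{kk} iteratively:
  phi_{11} = rho(1)
  phi_{kk} = [rho(k) - sum_{j=1..k-1} phi_{k-1,j} rho(k-j)]
            / [1 - sum_{j=1..k-1} phi_{k-1,j} rho(j)],
  phi_{k,j} = phi_{k-1,j} - phi_{kk} phi_{k-1,k-j},  j = 1..k-1.
Step k = 1:
  phi_11 = rho(1) = -0.6042.
Step k = 2:
  phi_22 = [rho(2) - phi_11 rho(1)] / [1 - phi_11 rho(1)] = [0.7594 - (-0.6042)(-0.6042)] / [1 - (-0.6042)(-0.6042)]
         = 0.39434236 / 0.63494236 = 0.6211.
Therefore phi_{22} = 0.6211.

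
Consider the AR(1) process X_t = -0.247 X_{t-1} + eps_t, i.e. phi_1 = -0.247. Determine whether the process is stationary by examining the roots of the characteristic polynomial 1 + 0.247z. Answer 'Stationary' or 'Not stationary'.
\text{Stationary}

The AR(p) characteristic polynomial is P(z) = 1 + 0.247z.
Stationarity requires all roots to lie outside the unit circle, i.e. |z| > 1 for every root.
This is linear in z: 1 + (0.247) z = 0  =>  z = -1/(0.247) = -4.048583,  |z| = 4.048583.
Moduli of all roots: 4.0486.
All moduli strictly greater than 1? Yes.
Verdict: Stationary.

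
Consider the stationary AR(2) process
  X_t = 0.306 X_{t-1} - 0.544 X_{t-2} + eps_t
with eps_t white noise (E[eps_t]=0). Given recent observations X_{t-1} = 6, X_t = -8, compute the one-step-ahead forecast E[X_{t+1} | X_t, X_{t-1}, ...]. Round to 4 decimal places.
E[X_{t+1} \mid \mathcal F_t] = -5.7120

For an AR(p) model X_t = c + sum_i phi_i X_{t-i} + eps_t, the
one-step-ahead conditional mean is
  E[X_{t+1} | X_t, ...] = c + sum_i phi_i X_{t+1-i}.
Substitute known values:
  E[X_{t+1} | ...] = (0.306) * (-8) + (-0.544) * (6)
                   = -5.7120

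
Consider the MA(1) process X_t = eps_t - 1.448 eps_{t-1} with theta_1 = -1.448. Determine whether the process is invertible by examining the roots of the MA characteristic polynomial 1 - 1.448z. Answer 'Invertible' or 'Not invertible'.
\text{Not invertible}

The MA(q) characteristic polynomial is P(z) = 1 - 1.448z.
Invertibility requires all roots to lie outside the unit circle, i.e. |z| > 1 for every root.
This is linear in z: 1 + (-1.448) z = 0  =>  z = -1/(-1.448) = 0.690608,  |z| = 0.690608.
Moduli of all roots: 0.6906.
All moduli strictly greater than 1? No.
Verdict: Not invertible.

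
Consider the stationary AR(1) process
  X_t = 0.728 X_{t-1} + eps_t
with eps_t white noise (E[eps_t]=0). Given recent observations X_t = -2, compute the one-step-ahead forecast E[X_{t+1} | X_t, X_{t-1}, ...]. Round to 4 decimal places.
E[X_{t+1} \mid \mathcal F_t] = -1.4560

For an AR(p) model X_t = c + sum_i phi_i X_{t-i} + eps_t, the
one-step-ahead conditional mean is
  E[X_{t+1} | X_t, ...] = c + sum_i phi_i X_{t+1-i}.
Substitute known values:
  E[X_{t+1} | ...] = (0.728) * (-2)
                   = -1.4560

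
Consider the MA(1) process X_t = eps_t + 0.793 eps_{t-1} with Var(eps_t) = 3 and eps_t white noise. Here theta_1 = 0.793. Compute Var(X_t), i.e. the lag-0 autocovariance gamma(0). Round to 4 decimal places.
\gamma(0) = 4.8865

For an MA(q) process X_t = eps_t + sum_i theta_i eps_{t-i} with
Var(eps_t) = sigma^2, the variance is
  gamma(0) = sigma^2 * (1 + sum_i theta_i^2).
  sum_i theta_i^2 = (0.793)^2 = 0.628849.
  gamma(0) = 3 * (1 + 0.628849) = 3 * 1.628849 = 4.886547, which rounds to 4.8865.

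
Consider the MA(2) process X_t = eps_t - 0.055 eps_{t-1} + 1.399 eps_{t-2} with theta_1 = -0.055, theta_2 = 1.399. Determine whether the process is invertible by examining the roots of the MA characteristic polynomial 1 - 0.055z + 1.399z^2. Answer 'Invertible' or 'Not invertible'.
\text{Not invertible}

The MA(q) characteristic polynomial is P(z) = 1 - 0.055z + 1.399z^2.
Invertibility requires all roots to lie outside the unit circle, i.e. |z| > 1 for every root.
Set 1 + (-0.055) z + (1.399) z^2 = 0, i.e. a z^2 + b z + c = 0 with a = 1.399, b = -0.055, c = 1.
Discriminant D = b^2 - 4ac = (-0.055)^2 - 4*(1.399)*1 = 0.003025 - (5.596) = -5.592975.
D < 0, so the roots are the complex-conjugate pair z = (-b +/- i sqrt(-D)) / (2a) = 0.0197 +/- 0.8452i.
For a conjugate pair |z|^2 = z * conj(z) = (product of roots) = c/a = 1/(1.399) = 0.714796, so |z| = sqrt(0.714796) = 0.8455 for both roots.
Moduli of all roots: 0.8455, 0.8455.
All moduli strictly greater than 1? No.
Verdict: Not invertible.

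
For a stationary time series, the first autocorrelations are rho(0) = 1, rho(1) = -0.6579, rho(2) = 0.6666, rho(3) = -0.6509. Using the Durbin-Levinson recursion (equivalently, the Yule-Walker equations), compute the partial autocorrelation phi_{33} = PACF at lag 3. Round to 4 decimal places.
\phi_{33} = -0.2590

The PACF at lag k is phi_{kk}, the last component of the solution
to the Yule-Walker system G_k phi = r_k where
  (G_k)_{ij} = rho(|i - j|), (r_k)_i = rho(i), i,j = 1..k.
Equivalently, Durbin-Levinson gives phi_{kk} iteratively:
  phi_{11} = rho(1)
  phi_{kk} = [rho(k) - sum_{j=1..k-1} phi_{k-1,j} rho(k-j)]
            / [1 - sum_{j=1..k-1} phi_{k-1,j} rho(j)],
  phi_{k,j} = phi_{k-1,j} - phi_{kk} phi_{k-1,k-j},  j = 1..k-1.
Step k = 1:
  phi_11 = rho(1) = -0.6579.
Step k = 2:
  phi_22 = [rho(2) - phi_11 rho(1)] / [1 - phi_11 rho(1)] = [0.6666 - (-0.6579)(-0.6579)] / [1 - (-0.6579)(-0.6579)]
         = 0.23376759 / 0.56716759 = 0.412167.
  Update: phi_21 = phi_11 - phi_22 phi_11 = -0.6579 - (0.412167)(-0.6579) = -0.386736.
Step k = 3:
  phi_33 = [rho(3) - phi_21 rho(2) - phi_22 rho(1)] / [1 - phi_21 rho(1) - phi_22 rho(2)]
    numerator   = -0.6509 - (-0.386736)(0.6666) - (0.412167)(-0.6579) = -0.12193763
    denominator = 1 - (-0.386736)(-0.6579) - (0.412167)(0.6666) = 0.47081638
  phi_33 = -0.12193763 / 0.47081638 = -0.259.
Therefore phi_{33} = -0.2590.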